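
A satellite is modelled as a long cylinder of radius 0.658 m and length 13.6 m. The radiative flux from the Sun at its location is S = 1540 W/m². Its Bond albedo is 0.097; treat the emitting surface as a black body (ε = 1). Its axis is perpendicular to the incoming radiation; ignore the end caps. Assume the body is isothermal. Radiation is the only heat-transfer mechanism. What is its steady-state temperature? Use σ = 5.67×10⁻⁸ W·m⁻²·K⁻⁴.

T ≈ 297 K

At equilibrium, absorbed power = emitted power.
Absorbing cross-section = 2rL = 17.90 m²; emitting surface = 2πrL = 56.23 m² (ratio π).
(1−a)S·A_cross = εσ·A_surf·T⁴  ⇒  T⁴ = (1−a)S/(πσ).
T⁴ = 0.903·1540/(π·5.67×10⁻⁸) = 7.807×10⁹ K⁴.
T = (7.807×10⁹)^(1/4).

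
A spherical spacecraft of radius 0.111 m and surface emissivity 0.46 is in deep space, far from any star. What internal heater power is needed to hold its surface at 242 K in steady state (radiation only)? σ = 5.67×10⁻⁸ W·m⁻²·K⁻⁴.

P ≈ 13.9 W

P = εσ·4πr²·T⁴.
4πr² = 0.1548 m²; T⁴ = 3.430×10⁹ K⁴.
P = 0.46·5.67×10⁻⁸·0.1548·3.430×10⁹.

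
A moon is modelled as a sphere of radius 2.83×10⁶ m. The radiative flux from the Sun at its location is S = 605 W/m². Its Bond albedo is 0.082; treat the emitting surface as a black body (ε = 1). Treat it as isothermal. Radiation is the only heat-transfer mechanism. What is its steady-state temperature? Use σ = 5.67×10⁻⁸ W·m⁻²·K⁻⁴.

At equilibrium, absorbed power = emitted power.
Absorbing cross-section = πr² = 2.516×10¹³ m²; emitting surface = 4πr² = 1.006×10¹⁴ m² (ratio 4).
(1−a)S·A_cross = εσ·A_surf·T⁴  ⇒  T⁴ = (1−a)S/(4σ).
T⁴ = 0.918·605/(4·5.67×10⁻⁸) = 2.449×10⁹ K⁴.
T = (2.449×10⁹)^(1/4).

T ≈ 222 K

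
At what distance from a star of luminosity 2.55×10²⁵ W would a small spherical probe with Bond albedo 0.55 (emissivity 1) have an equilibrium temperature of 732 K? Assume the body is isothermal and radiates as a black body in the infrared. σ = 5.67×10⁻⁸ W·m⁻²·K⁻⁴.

For an isothermal black-emitting sphere, (1−a)S·πr² = σ·4πr²·T⁴ ⇒ S = 4σT⁴/(1−a).
S = 4·5.67×10⁻⁸·(732)⁴/0.450 = 1.447×10⁵ W/m².
Flux falls as S = L/(4πd²), so d = √(L/(4πS)) = √(2.55×10²⁵/(4π·1.447×10⁵)).

d ≈ 3.74×10⁹ m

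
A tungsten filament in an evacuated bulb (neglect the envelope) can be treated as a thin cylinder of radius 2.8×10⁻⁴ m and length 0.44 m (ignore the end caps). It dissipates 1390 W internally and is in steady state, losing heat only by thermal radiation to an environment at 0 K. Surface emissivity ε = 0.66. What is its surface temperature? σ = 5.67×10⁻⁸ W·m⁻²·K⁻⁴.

Steady state: internal power = radiated power, P = εσA T⁴.
Radiating area A = 2πrL = 7.741×10⁻⁴ m².
T⁴ = P/(εσA) = 1390/(0.66·5.67×10⁻⁸·7.741×10⁻⁴) = 4.798×10¹³ K⁴.
T = (4.798×10¹³)^(1/4).

T ≈ 2630 K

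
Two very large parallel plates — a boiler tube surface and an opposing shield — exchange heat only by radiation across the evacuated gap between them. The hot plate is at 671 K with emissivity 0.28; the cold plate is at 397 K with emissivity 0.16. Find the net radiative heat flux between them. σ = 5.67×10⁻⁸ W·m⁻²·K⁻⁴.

q ≈ 1140 W/m²

For two infinite grey parallel plates, q = σ(T₁⁴ − T₂⁴)/(1/ε₁ + 1/ε₂ − 1).
T₁⁴ − T₂⁴ = 2.027×10¹¹ − 2.484×10¹⁰ = 1.779×10¹¹ K⁴.
1/ε₁ + 1/ε₂ − 1 = 3.571 + 6.250 − 1 = 8.821.
q = 5.67×10⁻⁸ × 1.779×10¹¹ / 8.821.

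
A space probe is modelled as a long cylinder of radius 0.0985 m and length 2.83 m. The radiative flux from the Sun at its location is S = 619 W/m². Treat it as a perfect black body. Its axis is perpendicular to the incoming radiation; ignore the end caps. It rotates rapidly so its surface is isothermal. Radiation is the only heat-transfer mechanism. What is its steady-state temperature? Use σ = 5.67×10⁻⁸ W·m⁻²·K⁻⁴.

T ≈ 243 K

At equilibrium, absorbed power = emitted power.
Absorbing cross-section = 2rL = 0.5575 m²; emitting surface = 2πrL = 1.751 m² (ratio π).
S·A_cross = εσ·A_surf·T⁴  ⇒  T⁴ = S/(πσ).
T⁴ = 1.00·619/(π·5.67×10⁻⁸) = 3.475×10⁹ K⁴.
T = (3.475×10⁹)^(1/4).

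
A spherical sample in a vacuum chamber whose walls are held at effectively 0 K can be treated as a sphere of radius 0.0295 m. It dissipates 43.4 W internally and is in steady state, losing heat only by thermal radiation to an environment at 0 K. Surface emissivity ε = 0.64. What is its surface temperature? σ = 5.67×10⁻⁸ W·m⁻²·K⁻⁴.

Steady state: internal power = radiated power, P = εσA T⁴.
Radiating area A = 4πr² = 0.01094 m².
T⁴ = P/(εσA) = 43.4/(0.64·5.67×10⁻⁸·0.01094) = 1.094×10¹¹ K⁴.
T = (1.094×10¹¹)^(1/4).

T ≈ 575 K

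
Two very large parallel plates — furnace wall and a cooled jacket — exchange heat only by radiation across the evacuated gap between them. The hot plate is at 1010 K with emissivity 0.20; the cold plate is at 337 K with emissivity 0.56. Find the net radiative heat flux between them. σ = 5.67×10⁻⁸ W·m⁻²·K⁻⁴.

For two infinite grey parallel plates, q = σ(T₁⁴ − T₂⁴)/(1/ε₁ + 1/ε₂ − 1).
T₁⁴ − T₂⁴ = 1.041×10¹² − 1.290×10¹⁰ = 1.028×10¹² K⁴.
1/ε₁ + 1/ε₂ − 1 = 5.000 + 1.786 − 1 = 5.786.
q = 5.67×10⁻⁸ × 1.028×10¹² / 5.786.

q ≈ 10100 W/m²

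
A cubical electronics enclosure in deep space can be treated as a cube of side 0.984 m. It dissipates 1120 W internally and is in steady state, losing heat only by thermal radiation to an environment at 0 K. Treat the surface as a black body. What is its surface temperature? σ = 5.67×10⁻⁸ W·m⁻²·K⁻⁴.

Steady state: internal power = radiated power, P = εσA T⁴.
Radiating area A = 6L² = 5.810 m².
T⁴ = P/(εσA) = 1120/(1.0·5.67×10⁻⁸·5.810) = 3.400×10⁹ K⁴.
T = (3.400×10⁹)^(1/4).

T ≈ 241 K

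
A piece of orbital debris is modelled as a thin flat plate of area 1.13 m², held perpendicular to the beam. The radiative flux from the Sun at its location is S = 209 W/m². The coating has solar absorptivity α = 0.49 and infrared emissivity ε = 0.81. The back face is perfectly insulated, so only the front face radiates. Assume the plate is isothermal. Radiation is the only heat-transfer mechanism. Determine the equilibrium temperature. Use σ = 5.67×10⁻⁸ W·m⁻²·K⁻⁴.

T ≈ 217 K

At equilibrium, absorbed power = emitted power.
Absorbing cross-section = A = 1.130 m²; emitting surface = A = 1.130 m² (ratio 1).
αS·A_cross = εσ·A_surf·T⁴  ⇒  T⁴ = αS/(ε·1σ).
T⁴ = 0.490·209/(0.81·1·5.67×10⁻⁸) = 2.230×10⁹ K⁴.
T = (2.230×10⁹)^(1/4).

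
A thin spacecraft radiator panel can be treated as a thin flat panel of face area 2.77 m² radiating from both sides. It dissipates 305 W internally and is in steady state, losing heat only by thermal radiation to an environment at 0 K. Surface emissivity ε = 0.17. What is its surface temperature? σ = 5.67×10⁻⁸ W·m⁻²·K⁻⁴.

Steady state: internal power = radiated power, P = εσA T⁴.
Radiating area A = 2·2.77 = 5.540 m².
T⁴ = P/(εσA) = 305/(0.17·5.67×10⁻⁸·5.540) = 5.712×10⁹ K⁴.
T = (5.712×10⁹)^(1/4).

T ≈ 275 K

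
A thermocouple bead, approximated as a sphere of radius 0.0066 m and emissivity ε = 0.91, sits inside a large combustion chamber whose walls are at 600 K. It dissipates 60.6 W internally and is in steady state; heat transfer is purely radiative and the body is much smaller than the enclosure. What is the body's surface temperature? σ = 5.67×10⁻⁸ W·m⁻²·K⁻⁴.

T ≈ 1230 K

For a small grey body in a large enclosure, net radiated power = εσA(T⁴ − T_w⁴).
Steady state: P = εσA(T⁴ − T_w⁴) with A = 4πr² = 5.474×10⁻⁴ m².
T⁴ = P/(εσA) + T_w⁴ = 60.6/(0.91·5.67×10⁻⁸·5.474×10⁻⁴) + (600)⁴
    = 2.146×10¹² + 1.296×10¹¹ = 2.275×10¹² K⁴.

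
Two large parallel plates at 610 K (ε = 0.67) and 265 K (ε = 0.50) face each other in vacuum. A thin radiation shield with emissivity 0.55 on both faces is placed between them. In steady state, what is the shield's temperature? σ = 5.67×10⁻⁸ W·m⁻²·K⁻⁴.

T_s ≈ 529 K

In steady state the net flux on the hot side equals that on the cold side.
σ(T₁⁴−T_s⁴)/D₁ = σ(T_s⁴−T₂⁴)/D₂, with D₁ = 1/ε₁+1/ε_s−1 = 2.311, D₂ = 1/ε_s+1/ε₂−1 = 2.818.
Solve for T_s⁴: T_s⁴ = (D₂·T₁⁴ + D₁·T₂⁴)/(D₁+D₂) = 7.830×10¹⁰ K⁴.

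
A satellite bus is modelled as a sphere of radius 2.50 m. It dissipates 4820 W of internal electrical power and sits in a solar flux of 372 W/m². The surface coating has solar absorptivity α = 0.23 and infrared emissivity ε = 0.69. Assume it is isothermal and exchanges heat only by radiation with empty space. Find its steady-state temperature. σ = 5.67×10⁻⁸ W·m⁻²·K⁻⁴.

At steady state, absorbed solar power + internal power = radiated power.
Absorbed: α·S·A_cross = 0.23·372·19.63 = 1680 W (cross-section πr²).
Total input = 1680 + 4820 = 6500 W.
Radiated: εσ·A_surf·T⁴ with A_surf = 4πr² = 78.54 m².
T⁴ = 6500/(0.69·5.67×10⁻⁸·78.54) = 2.115×10⁹ K⁴.

T ≈ 214 K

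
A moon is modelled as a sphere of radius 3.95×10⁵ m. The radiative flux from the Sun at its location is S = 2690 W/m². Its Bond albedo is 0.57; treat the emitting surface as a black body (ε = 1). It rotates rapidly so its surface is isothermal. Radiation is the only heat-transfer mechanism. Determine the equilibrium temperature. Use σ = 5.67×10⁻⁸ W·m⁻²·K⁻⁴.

At equilibrium, absorbed power = emitted power.
Absorbing cross-section = πr² = 4.902×10¹¹ m²; emitting surface = 4πr² = 1.961×10¹² m² (ratio 4).
(1−a)S·A_cross = εσ·A_surf·T⁴  ⇒  T⁴ = (1−a)S/(4σ).
T⁴ = 0.430·2690/(4·5.67×10⁻⁸) = 5.100×10⁹ K⁴.
T = (5.100×10⁹)^(1/4).

T ≈ 267 K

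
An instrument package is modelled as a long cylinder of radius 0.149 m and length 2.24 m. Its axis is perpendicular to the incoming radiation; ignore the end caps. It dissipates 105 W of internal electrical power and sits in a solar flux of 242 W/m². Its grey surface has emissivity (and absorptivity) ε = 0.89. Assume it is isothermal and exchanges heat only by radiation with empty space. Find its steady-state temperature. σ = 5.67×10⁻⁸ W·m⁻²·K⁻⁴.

T ≈ 220 K

At steady state, absorbed solar power + internal power = radiated power.
Absorbed: α·S·A_cross = 0.89·242·0.6675 = 143.8 W (cross-section 2rL).
Total input = 143.8 + 105 = 248.8 W.
Radiated: εσ·A_surf·T⁴ with A_surf = 2πrL = 2.097 m².
T⁴ = 248.8/(0.89·5.67×10⁻⁸·2.097) = 2.351×10⁹ K⁴.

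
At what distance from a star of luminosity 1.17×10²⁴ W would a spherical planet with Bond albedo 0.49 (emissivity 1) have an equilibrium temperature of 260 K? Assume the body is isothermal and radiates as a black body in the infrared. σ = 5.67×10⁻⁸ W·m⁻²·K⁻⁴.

For an isothermal black-emitting sphere, (1−a)S·πr² = σ·4πr²·T⁴ ⇒ S = 4σT⁴/(1−a).
S = 4·5.67×10⁻⁸·(260)⁴/0.510 = 2032 W/m².
Flux falls as S = L/(4πd²), so d = √(L/(4πS)) = √(1.17×10²⁴/(4π·2032)).

d ≈ 6.77×10⁹ m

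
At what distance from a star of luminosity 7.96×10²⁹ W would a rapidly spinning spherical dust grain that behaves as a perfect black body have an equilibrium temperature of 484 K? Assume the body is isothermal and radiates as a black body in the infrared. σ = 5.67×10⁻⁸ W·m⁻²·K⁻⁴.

For an isothermal black-emitting sphere, (1−a)S·πr² = σ·4πr²·T⁴ ⇒ S = 4σT⁴/(1−a).
S = 4·5.67×10⁻⁸·(484)⁴/1.00 = 12450 W/m².
Flux falls as S = L/(4πd²), so d = √(L/(4πS)) = √(7.96×10²⁹/(4π·12450)).

d ≈ 2.26×10¹² m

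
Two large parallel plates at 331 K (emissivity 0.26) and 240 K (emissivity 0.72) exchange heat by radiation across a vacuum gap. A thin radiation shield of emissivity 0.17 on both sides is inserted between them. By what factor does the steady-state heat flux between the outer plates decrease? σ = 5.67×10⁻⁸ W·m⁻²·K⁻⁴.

Without shield: q₀ = σΔ(T⁴)/(1/ε₁+1/ε₂−1) with denominator 4.235.
With shield the two gaps are in series; the resistances add: (1/ε₁+1/ε_s−1)+(1/ε_s+1/ε₂−1) = 8.729+6.271 = 15.00.
Heat-flux ratio q₀/q = 15.00/4.235.

factor ≈ 3.54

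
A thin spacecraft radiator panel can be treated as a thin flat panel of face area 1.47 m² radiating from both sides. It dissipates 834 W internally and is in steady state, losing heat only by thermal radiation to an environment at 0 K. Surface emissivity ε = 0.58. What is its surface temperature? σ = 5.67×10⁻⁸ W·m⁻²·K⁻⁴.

Steady state: internal power = radiated power, P = εσA T⁴.
Radiating area A = 2·1.47 = 2.940 m².
T⁴ = P/(εσA) = 834/(0.58·5.67×10⁻⁸·2.940) = 8.626×10⁹ K⁴.
T = (8.626×10⁹)^(1/4).

T ≈ 305 K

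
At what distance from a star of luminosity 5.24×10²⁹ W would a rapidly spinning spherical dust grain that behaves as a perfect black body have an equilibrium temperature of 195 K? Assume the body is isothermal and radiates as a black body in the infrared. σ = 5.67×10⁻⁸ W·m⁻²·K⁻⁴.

For an isothermal black-emitting sphere, (1−a)S·πr² = σ·4πr²·T⁴ ⇒ S = 4σT⁴/(1−a).
S = 4·5.67×10⁻⁸·(195)⁴/1.00 = 327.9 W/m².
Flux falls as S = L/(4πd²), so d = √(L/(4πS)) = √(5.24×10²⁹/(4π·327.9)).

d ≈ 1.13×10¹³ m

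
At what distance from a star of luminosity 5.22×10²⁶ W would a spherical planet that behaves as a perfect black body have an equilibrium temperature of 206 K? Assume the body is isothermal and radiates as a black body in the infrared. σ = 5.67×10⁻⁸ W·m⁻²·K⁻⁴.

d ≈ 3.19×10¹¹ m

For an isothermal black-emitting sphere, (1−a)S·πr² = σ·4πr²·T⁴ ⇒ S = 4σT⁴/(1−a).
S = 4·5.67×10⁻⁸·(206)⁴/1.00 = 408.4 W/m².
Flux falls as S = L/(4πd²), so d = √(L/(4πS)) = √(5.22×10²⁶/(4π·408.4)).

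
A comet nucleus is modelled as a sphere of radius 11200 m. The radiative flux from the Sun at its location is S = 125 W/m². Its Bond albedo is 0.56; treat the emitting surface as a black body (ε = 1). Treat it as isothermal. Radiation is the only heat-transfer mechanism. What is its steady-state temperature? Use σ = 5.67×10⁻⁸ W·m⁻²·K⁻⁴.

T ≈ 125 K

At equilibrium, absorbed power = emitted power.
Absorbing cross-section = πr² = 3.941×10⁸ m²; emitting surface = 4πr² = 1.576×10⁹ m² (ratio 4).
(1−a)S·A_cross = εσ·A_surf·T⁴  ⇒  T⁴ = (1−a)S/(4σ).
T⁴ = 0.440·125/(4·5.67×10⁻⁸) = 2.425×10⁸ K⁴.
T = (2.425×10⁸)^(1/4).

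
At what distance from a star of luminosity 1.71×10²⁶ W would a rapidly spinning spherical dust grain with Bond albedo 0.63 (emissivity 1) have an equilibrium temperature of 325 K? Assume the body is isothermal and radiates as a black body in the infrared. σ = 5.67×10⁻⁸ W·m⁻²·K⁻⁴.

For an isothermal black-emitting sphere, (1−a)S·πr² = σ·4πr²·T⁴ ⇒ S = 4σT⁴/(1−a).
S = 4·5.67×10⁻⁸·(325)⁴/0.370 = 6839 W/m².
Flux falls as S = L/(4πd²), so d = √(L/(4πS)) = √(1.71×10²⁶/(4π·6839)).

d ≈ 4.46×10¹⁰ m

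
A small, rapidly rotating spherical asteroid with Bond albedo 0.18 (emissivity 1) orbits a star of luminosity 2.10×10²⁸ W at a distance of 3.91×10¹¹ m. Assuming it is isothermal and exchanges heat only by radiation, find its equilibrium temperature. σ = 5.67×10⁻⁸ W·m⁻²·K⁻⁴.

T ≈ 446 K

First find the stellar flux at distance d: S = L/(4πd²) = 2.10×10²⁸/(4π·(3.91×10¹¹)²) = 10930 W/m².
For an isothermal sphere, absorbed (1−a)S·πr² = emitted σ·4πr²·T⁴, so T⁴ = (1−a)S/(4σ).
T⁴ = 0.820·10930/(4·5.67×10⁻⁸) = 3.952×10¹⁰ K⁴.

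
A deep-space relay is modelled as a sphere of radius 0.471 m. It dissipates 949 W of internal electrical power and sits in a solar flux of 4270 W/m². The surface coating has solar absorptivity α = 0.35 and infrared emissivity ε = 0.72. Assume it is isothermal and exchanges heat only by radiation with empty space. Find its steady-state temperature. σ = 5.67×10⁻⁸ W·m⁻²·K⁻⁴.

At steady state, absorbed solar power + internal power = radiated power.
Absorbed: α·S·A_cross = 0.35·4270·0.6969 = 1042 W (cross-section πr²).
Total input = 1042 + 949 = 1991 W.
Radiated: εσ·A_surf·T⁴ with A_surf = 4πr² = 2.788 m².
T⁴ = 1991/(0.72·5.67×10⁻⁸·2.788) = 1.749×10¹⁰ K⁴.

T ≈ 364 K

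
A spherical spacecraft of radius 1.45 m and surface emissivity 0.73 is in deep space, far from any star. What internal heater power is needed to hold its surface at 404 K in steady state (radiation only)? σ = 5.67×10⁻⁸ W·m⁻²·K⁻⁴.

P ≈ 29100 W

P = εσ·4πr²·T⁴.
4πr² = 26.42 m²; T⁴ = 2.664×10¹⁰ K⁴.
P = 0.73·5.67×10⁻⁸·26.42·2.664×10¹⁰.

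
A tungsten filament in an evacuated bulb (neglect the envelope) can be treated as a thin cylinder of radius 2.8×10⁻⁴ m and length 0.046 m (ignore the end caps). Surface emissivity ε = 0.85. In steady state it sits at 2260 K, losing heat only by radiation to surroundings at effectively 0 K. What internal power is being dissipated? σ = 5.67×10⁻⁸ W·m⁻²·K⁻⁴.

Steady state: P = εσA T⁴.
A = 2πrL = 8.093×10⁻⁵ m²; T⁴ = (2260)⁴ = 2.609×10¹³ K⁴.
P = 0.85 × 5.67×10⁻⁸ × 8.093×10⁻⁵ × 2.609×10¹³.

P ≈ 102 W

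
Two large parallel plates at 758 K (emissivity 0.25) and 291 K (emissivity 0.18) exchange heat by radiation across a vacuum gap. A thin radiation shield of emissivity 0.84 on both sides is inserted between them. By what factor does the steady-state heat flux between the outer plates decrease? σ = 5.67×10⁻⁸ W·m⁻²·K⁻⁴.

Without shield: q₀ = σΔ(T⁴)/(1/ε₁+1/ε₂−1) with denominator 8.556.
With shield the two gaps are in series; the resistances add: (1/ε₁+1/ε_s−1)+(1/ε_s+1/ε₂−1) = 4.190+5.746 = 9.937.
Heat-flux ratio q₀/q = 9.937/8.556.

factor ≈ 1.16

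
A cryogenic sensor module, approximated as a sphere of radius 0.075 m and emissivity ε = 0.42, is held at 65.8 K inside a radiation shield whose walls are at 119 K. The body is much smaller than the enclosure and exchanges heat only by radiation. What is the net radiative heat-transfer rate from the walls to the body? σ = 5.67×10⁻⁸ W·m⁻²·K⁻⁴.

P_net ≈ 0.306 W

For a small grey body in a large enclosure: P_net = εσA(T_body⁴ − T_wall⁴).
A = 4πr² = 0.07069 m²; T_body⁴ − T_wall⁴ = 1.875×10⁷ − 2.005×10⁸ = -1.818×10⁸ K⁴.
|P_net| = 0.42·5.67×10⁻⁸·0.07069·1.818×10⁸.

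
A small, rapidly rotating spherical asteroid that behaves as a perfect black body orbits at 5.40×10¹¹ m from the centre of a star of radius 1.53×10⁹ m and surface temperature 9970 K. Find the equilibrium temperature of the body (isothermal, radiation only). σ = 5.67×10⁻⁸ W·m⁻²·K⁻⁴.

The star's surface emits σT_*⁴; at distance d the flux is S = σT_*⁴(R_*/d)².
S = 5.67×10⁻⁸·(9970)⁴·(1.53×10⁹/5.40×10¹¹)² = 4497 W/m².
For an isothermal sphere T⁴ = (1−a)S/(4σ) = 1.983×10¹⁰ K⁴.

T ≈ 375 K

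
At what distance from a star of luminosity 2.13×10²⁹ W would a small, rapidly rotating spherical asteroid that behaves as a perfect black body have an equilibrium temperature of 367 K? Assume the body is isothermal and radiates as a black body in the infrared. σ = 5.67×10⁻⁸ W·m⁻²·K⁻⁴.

d ≈ 2.03×10¹² m

For an isothermal black-emitting sphere, (1−a)S·πr² = σ·4πr²·T⁴ ⇒ S = 4σT⁴/(1−a).
S = 4·5.67×10⁻⁸·(367)⁴/1.00 = 4114 W/m².
Flux falls as S = L/(4πd²), so d = √(L/(4πS)) = √(2.13×10²⁹/(4π·4114)).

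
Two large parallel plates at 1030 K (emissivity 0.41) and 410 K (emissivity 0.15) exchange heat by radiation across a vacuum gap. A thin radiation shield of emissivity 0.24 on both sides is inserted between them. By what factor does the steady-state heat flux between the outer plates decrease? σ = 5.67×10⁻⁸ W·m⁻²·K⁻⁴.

Without shield: q₀ = σΔ(T⁴)/(1/ε₁+1/ε₂−1) with denominator 8.106.
With shield the two gaps are in series; the resistances add: (1/ε₁+1/ε_s−1)+(1/ε_s+1/ε₂−1) = 5.606+9.833 = 15.44.
Heat-flux ratio q₀/q = 15.44/8.106.

factor ≈ 1.90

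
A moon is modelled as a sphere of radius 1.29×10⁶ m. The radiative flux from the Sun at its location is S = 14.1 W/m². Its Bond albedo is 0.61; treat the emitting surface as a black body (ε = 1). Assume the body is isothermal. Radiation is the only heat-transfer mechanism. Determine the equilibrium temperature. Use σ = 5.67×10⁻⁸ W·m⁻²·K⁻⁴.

T ≈ 70.2 K

At equilibrium, absorbed power = emitted power.
Absorbing cross-section = πr² = 5.228×10¹² m²; emitting surface = 4πr² = 2.091×10¹³ m² (ratio 4).
(1−a)S·A_cross = εσ·A_surf·T⁴  ⇒  T⁴ = (1−a)S/(4σ).
T⁴ = 0.390·14.1/(4·5.67×10⁻⁸) = 2.425×10⁷ K⁴.
T = (2.425×10⁷)^(1/4).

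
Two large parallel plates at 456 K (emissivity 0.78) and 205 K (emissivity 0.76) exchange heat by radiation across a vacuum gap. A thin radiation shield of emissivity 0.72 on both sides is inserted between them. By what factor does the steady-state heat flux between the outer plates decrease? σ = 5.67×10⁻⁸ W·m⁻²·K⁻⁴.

Without shield: q₀ = σΔ(T⁴)/(1/ε₁+1/ε₂−1) with denominator 1.598.
With shield the two gaps are in series; the resistances add: (1/ε₁+1/ε_s−1)+(1/ε_s+1/ε₂−1) = 1.671+1.705 = 3.376.
Heat-flux ratio q₀/q = 3.376/1.598.

factor ≈ 2.11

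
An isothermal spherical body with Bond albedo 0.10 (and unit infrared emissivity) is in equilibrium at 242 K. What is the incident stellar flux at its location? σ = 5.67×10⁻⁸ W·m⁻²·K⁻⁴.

(1−a)S·πr² = σ·4πr²·T⁴ ⇒ S = 4σT⁴/(1−a).
S = 4·5.67×10⁻⁸·3.430×10⁹/0.900.

S ≈ 864 W/m²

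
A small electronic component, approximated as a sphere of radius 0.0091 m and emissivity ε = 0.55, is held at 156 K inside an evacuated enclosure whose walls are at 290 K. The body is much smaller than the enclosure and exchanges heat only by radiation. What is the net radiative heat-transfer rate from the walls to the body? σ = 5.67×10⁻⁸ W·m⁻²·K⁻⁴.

P_net ≈ 0.210 W

For a small grey body in a large enclosure: P_net = εσA(T_body⁴ − T_wall⁴).
A = 4πr² = 0.001041 m²; T_body⁴ − T_wall⁴ = 5.922×10⁸ − 7.073×10⁹ = -6.481×10⁹ K⁴.
|P_net| = 0.55·5.67×10⁻⁸·0.001041·6.481×10⁹.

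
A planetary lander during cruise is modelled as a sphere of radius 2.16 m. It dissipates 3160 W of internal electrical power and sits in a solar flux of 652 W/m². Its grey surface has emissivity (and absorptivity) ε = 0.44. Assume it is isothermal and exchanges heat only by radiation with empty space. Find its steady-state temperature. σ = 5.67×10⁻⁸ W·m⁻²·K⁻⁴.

At steady state, absorbed solar power + internal power = radiated power.
Absorbed: α·S·A_cross = 0.44·652·14.66 = 4205 W (cross-section πr²).
Total input = 4205 + 3160 = 7365 W.
Radiated: εσ·A_surf·T⁴ with A_surf = 4πr² = 58.63 m².
T⁴ = 7365/(0.44·5.67×10⁻⁸·58.63) = 5.035×10⁹ K⁴.

T ≈ 266 K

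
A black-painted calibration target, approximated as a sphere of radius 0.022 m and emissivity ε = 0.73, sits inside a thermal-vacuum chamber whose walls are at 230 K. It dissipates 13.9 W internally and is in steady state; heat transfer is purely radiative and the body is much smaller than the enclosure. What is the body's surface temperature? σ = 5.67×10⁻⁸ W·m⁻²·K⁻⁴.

T ≈ 491 K

For a small grey body in a large enclosure, net radiated power = εσA(T⁴ − T_w⁴).
Steady state: P = εσA(T⁴ − T_w⁴) with A = 4πr² = 0.006082 m².
T⁴ = P/(εσA) + T_w⁴ = 13.9/(0.73·5.67×10⁻⁸·0.006082) + (230)⁴
    = 5.521×10¹⁰ + 2.798×10⁹ = 5.801×10¹⁰ K⁴.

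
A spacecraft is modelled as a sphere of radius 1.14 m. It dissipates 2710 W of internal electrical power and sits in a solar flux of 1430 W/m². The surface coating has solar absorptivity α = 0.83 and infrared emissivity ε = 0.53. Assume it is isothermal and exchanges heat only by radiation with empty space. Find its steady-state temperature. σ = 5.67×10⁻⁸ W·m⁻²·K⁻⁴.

T ≈ 352 K

At steady state, absorbed solar power + internal power = radiated power.
Absorbed: α·S·A_cross = 0.83·1430·4.083 = 4846 W (cross-section πr²).
Total input = 4846 + 2710 = 7556 W.
Radiated: εσ·A_surf·T⁴ with A_surf = 4πr² = 16.33 m².
T⁴ = 7556/(0.53·5.67×10⁻⁸·16.33) = 1.540×10¹⁰ K⁴.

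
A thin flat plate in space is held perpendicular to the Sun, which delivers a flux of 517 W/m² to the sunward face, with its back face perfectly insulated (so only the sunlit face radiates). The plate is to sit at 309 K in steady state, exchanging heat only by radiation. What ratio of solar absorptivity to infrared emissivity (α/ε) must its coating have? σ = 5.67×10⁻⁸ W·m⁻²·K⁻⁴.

α/ε ≈ 1.00

Balance: αS·A = εσ·1A·T⁴ ⇒ α/ε = σT⁴/S.
α/ε = 5.67×10⁻⁸·(309)⁴/517 = 5.67×10⁻⁸·9.117×10⁹/517.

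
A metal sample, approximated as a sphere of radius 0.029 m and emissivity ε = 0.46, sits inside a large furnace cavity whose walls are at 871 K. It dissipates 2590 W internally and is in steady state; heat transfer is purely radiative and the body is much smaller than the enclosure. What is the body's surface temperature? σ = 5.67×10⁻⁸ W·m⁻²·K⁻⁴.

T ≈ 1780 K

For a small grey body in a large enclosure, net radiated power = εσA(T⁴ − T_w⁴).
Steady state: P = εσA(T⁴ − T_w⁴) with A = 4πr² = 0.01057 m².
T⁴ = P/(εσA) + T_w⁴ = 2590/(0.46·5.67×10⁻⁸·0.01057) + (871)⁴
    = 9.396×10¹² + 5.755×10¹¹ = 9.972×10¹² K⁴.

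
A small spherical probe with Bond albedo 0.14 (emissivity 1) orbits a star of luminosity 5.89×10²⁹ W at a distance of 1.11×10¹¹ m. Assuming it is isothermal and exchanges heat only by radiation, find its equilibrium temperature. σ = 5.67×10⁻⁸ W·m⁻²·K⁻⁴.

First find the stellar flux at distance d: S = L/(4πd²) = 5.89×10²⁹/(4π·(1.11×10¹¹)²) = 3.804×10⁶ W/m².
For an isothermal sphere, absorbed (1−a)S·πr² = emitted σ·4πr²·T⁴, so T⁴ = (1−a)S/(4σ).
T⁴ = 0.860·3.804×10⁶/(4·5.67×10⁻⁸) = 1.442×10¹³ K⁴.

T ≈ 1950 K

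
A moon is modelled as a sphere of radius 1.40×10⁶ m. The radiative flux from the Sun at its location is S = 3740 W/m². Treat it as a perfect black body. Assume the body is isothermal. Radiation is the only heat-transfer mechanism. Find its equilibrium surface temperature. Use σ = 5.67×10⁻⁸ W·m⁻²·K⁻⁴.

T ≈ 358 K

At equilibrium, absorbed power = emitted power.
Absorbing cross-section = πr² = 6.158×10¹² m²; emitting surface = 4πr² = 2.463×10¹³ m² (ratio 4).
S·A_cross = εσ·A_surf·T⁴  ⇒  T⁴ = S/(4σ).
T⁴ = 1.00·3740/(4·5.67×10⁻⁸) = 1.649×10¹⁰ K⁴.
T = (1.649×10¹⁰)^(1/4).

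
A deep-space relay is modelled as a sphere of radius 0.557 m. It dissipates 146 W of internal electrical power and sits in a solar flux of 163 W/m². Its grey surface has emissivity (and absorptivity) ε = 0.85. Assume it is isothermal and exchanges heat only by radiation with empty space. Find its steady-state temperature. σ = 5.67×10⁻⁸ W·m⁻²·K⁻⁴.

At steady state, absorbed solar power + internal power = radiated power.
Absorbed: α·S·A_cross = 0.85·163·0.9747 = 135.0 W (cross-section πr²).
Total input = 135.0 + 146 = 281.0 W.
Radiated: εσ·A_surf·T⁴ with A_surf = 4πr² = 3.899 m².
T⁴ = 281.0/(0.85·5.67×10⁻⁸·3.899) = 1.496×10⁹ K⁴.

T ≈ 197 K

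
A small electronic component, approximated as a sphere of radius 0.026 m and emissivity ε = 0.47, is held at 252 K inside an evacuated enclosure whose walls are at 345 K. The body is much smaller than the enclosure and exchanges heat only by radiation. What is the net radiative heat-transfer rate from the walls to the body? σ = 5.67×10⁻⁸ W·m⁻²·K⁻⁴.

P_net ≈ 2.29 W

For a small grey body in a large enclosure: P_net = εσA(T_body⁴ − T_wall⁴).
A = 4πr² = 0.008495 m²; T_body⁴ − T_wall⁴ = 4.033×10⁹ − 1.417×10¹⁰ = -1.013×10¹⁰ K⁴.
|P_net| = 0.47·5.67×10⁻⁸·0.008495·1.013×10¹⁰.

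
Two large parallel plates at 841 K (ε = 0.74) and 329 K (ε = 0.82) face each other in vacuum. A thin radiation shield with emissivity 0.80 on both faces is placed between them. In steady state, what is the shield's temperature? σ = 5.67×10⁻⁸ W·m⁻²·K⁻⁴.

In steady state the net flux on the hot side equals that on the cold side.
σ(T₁⁴−T_s⁴)/D₁ = σ(T_s⁴−T₂⁴)/D₂, with D₁ = 1/ε₁+1/ε_s−1 = 1.601, D₂ = 1/ε_s+1/ε₂−1 = 1.470.
Solve for T_s⁴: T_s⁴ = (D₂·T₁⁴ + D₁·T₂⁴)/(D₁+D₂) = 2.455×10¹¹ K⁴.

T_s ≈ 704 K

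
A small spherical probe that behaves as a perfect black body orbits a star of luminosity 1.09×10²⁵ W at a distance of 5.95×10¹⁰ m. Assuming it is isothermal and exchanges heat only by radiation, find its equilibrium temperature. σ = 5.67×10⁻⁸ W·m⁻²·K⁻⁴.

T ≈ 181 K

First find the stellar flux at distance d: S = L/(4πd²) = 1.09×10²⁵/(4π·(5.95×10¹⁰)²) = 245.0 W/m².
For an isothermal sphere, absorbed (1−a)S·πr² = emitted σ·4πr²·T⁴, so T⁴ = (1−a)S/(4σ).
T⁴ = 1.00·245.0/(4·5.67×10⁻⁸) = 1.080×10⁹ K⁴.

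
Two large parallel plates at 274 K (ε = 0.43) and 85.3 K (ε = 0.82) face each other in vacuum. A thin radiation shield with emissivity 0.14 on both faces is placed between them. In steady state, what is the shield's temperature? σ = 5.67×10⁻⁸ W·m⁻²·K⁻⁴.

In steady state the net flux on the hot side equals that on the cold side.
σ(T₁⁴−T_s⁴)/D₁ = σ(T_s⁴−T₂⁴)/D₂, with D₁ = 1/ε₁+1/ε_s−1 = 8.468, D₂ = 1/ε_s+1/ε₂−1 = 7.362.
Solve for T_s⁴: T_s⁴ = (D₂·T₁⁴ + D₁·T₂⁴)/(D₁+D₂) = 2.650×10⁹ K⁴.

T_s ≈ 227 K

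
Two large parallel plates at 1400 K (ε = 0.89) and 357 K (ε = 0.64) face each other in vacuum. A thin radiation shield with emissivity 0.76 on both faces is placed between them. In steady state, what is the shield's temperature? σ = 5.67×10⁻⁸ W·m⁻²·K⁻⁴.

T_s ≈ 1220 K

In steady state the net flux on the hot side equals that on the cold side.
σ(T₁⁴−T_s⁴)/D₁ = σ(T_s⁴−T₂⁴)/D₂, with D₁ = 1/ε₁+1/ε_s−1 = 1.439, D₂ = 1/ε_s+1/ε₂−1 = 1.878.
Solve for T_s⁴: T_s⁴ = (D₂·T₁⁴ + D₁·T₂⁴)/(D₁+D₂) = 2.182×10¹² K⁴.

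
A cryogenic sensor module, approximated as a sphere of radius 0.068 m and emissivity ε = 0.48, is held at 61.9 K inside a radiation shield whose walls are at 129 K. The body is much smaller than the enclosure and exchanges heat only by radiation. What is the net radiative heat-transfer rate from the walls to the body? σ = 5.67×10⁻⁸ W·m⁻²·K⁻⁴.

For a small grey body in a large enclosure: P_net = εσA(T_body⁴ − T_wall⁴).
A = 4πr² = 0.05811 m²; T_body⁴ − T_wall⁴ = 1.468×10⁷ − 2.769×10⁸ = -2.622×10⁸ K⁴.
|P_net| = 0.48·5.67×10⁻⁸·0.05811·2.622×10⁸.

P_net ≈ 0.415 W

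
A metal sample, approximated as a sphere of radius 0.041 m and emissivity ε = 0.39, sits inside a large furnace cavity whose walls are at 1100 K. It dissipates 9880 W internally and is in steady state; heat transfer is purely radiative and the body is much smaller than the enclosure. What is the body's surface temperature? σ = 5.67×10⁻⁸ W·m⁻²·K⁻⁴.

For a small grey body in a large enclosure, net radiated power = εσA(T⁴ − T_w⁴).
Steady state: P = εσA(T⁴ − T_w⁴) with A = 4πr² = 0.02112 m².
T⁴ = P/(εσA) + T_w⁴ = 9880/(0.39·5.67×10⁻⁸·0.02112) + (1100)⁴
    = 2.115×10¹³ + 1.464×10¹² = 2.262×10¹³ K⁴.

T ≈ 2180 K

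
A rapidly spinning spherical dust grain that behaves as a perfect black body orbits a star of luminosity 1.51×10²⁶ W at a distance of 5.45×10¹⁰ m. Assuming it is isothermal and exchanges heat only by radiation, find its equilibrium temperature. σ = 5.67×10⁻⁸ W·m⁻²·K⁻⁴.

T ≈ 365 K

First find the stellar flux at distance d: S = L/(4πd²) = 1.51×10²⁶/(4π·(5.45×10¹⁰)²) = 4046 W/m².
For an isothermal sphere, absorbed (1−a)S·πr² = emitted σ·4πr²·T⁴, so T⁴ = (1−a)S/(4σ).
T⁴ = 1.00·4046/(4·5.67×10⁻⁸) = 1.784×10¹⁰ K⁴.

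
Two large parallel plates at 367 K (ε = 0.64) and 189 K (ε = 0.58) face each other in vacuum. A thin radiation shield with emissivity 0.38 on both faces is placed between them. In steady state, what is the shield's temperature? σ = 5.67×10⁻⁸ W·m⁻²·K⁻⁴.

T_s ≈ 316 K

In steady state the net flux on the hot side equals that on the cold side.
σ(T₁⁴−T_s⁴)/D₁ = σ(T_s⁴−T₂⁴)/D₂, with D₁ = 1/ε₁+1/ε_s−1 = 3.194, D₂ = 1/ε_s+1/ε₂−1 = 3.356.
Solve for T_s⁴: T_s⁴ = (D₂·T₁⁴ + D₁·T₂⁴)/(D₁+D₂) = 9.917×10⁹ K⁴.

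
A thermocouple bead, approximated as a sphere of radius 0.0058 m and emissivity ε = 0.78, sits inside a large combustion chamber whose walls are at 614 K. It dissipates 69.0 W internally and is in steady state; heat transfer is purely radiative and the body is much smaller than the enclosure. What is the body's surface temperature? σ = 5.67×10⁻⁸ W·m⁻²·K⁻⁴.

T ≈ 1400 K

For a small grey body in a large enclosure, net radiated power = εσA(T⁴ − T_w⁴).
Steady state: P = εσA(T⁴ − T_w⁴) with A = 4πr² = 4.227×10⁻⁴ m².
T⁴ = P/(εσA) + T_w⁴ = 69.0/(0.78·5.67×10⁻⁸·4.227×10⁻⁴) + (614)⁴
    = 3.691×10¹² + 1.421×10¹¹ = 3.833×10¹² K⁴.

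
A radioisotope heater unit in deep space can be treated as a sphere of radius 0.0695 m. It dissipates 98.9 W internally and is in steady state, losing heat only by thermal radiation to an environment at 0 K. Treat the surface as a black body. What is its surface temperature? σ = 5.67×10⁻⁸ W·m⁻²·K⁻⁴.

T ≈ 412 K

Steady state: internal power = radiated power, P = εσA T⁴.
Radiating area A = 4πr² = 0.06070 m².
T⁴ = P/(εσA) = 98.9/(1.0·5.67×10⁻⁸·0.06070) = 2.874×10¹⁰ K⁴.
T = (2.874×10¹⁰)^(1/4).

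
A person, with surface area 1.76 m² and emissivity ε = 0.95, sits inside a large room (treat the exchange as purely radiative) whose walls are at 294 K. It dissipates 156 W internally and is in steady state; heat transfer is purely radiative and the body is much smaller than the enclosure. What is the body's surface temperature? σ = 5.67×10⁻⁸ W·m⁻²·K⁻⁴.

For a small grey body in a large enclosure, net radiated power = εσA(T⁴ − T_w⁴).
Steady state: P = εσA(T⁴ − T_w⁴) with A = 1.76 m².
T⁴ = P/(εσA) + T_w⁴ = 156/(0.95·5.67×10⁻⁸·1.760) + (294)⁴
    = 1.646×10⁹ + 7.471×10⁹ = 9.117×10⁹ K⁴.

T ≈ 309 K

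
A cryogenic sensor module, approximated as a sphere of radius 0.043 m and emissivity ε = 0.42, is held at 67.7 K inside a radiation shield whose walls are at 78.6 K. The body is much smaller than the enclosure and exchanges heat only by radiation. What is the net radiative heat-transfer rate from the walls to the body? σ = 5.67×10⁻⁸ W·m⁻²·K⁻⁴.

For a small grey body in a large enclosure: P_net = εσA(T_body⁴ − T_wall⁴).
A = 4πr² = 0.02324 m²; T_body⁴ − T_wall⁴ = 2.101×10⁷ − 3.817×10⁷ = -1.716×10⁷ K⁴.
|P_net| = 0.42·5.67×10⁻⁸·0.02324·1.716×10⁷.

P_net ≈ 0.00950 W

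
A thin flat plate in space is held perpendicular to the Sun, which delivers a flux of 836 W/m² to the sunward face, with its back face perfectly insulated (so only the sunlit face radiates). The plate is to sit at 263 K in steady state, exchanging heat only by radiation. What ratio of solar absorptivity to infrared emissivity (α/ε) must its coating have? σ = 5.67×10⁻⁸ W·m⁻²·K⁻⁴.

Balance: αS·A = εσ·1A·T⁴ ⇒ α/ε = σT⁴/S.
α/ε = 5.67×10⁻⁸·(263)⁴/836 = 5.67×10⁻⁸·4.784×10⁹/836.

α/ε ≈ 0.324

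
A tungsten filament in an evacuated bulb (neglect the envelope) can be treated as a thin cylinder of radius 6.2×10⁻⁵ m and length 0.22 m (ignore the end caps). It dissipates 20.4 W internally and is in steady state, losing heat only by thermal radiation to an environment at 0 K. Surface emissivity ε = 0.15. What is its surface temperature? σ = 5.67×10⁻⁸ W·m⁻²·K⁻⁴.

T ≈ 2300 K

Steady state: internal power = radiated power, P = εσA T⁴.
Radiating area A = 2πrL = 8.570×10⁻⁵ m².
T⁴ = P/(εσA) = 20.4/(0.15·5.67×10⁻⁸·8.570×10⁻⁵) = 2.799×10¹³ K⁴.
T = (2.799×10¹³)^(1/4).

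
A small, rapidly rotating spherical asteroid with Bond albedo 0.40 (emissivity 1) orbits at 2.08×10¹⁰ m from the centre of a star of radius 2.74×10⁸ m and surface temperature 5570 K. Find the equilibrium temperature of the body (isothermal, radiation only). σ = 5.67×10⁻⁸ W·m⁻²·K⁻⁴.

T ≈ 398 K

The star's surface emits σT_*⁴; at distance d the flux is S = σT_*⁴(R_*/d)².
S = 5.67×10⁻⁸·(5570)⁴·(2.74×10⁸/2.08×10¹⁰)² = 9471 W/m².
For an isothermal sphere T⁴ = (1−a)S/(4σ) = 2.505×10¹⁰ K⁴.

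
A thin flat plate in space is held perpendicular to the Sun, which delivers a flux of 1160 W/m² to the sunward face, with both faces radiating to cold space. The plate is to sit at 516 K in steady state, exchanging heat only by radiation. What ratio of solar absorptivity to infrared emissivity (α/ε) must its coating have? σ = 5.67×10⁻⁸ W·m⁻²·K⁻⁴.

Balance: αS·A = εσ·2A·T⁴ ⇒ α/ε = 2σT⁴/S.
α/ε = 2·5.67×10⁻⁸·(516)⁴/1160 = 2·5.67×10⁻⁸·7.089×10¹⁰/1160.

α/ε ≈ 6.93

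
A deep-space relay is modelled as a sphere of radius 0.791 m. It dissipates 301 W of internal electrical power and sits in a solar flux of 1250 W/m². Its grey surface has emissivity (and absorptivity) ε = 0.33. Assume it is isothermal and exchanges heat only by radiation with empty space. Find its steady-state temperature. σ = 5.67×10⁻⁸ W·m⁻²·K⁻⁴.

At steady state, absorbed solar power + internal power = radiated power.
Absorbed: α·S·A_cross = 0.33·1250·1.966 = 810.8 W (cross-section πr²).
Total input = 810.8 + 301 = 1112 W.
Radiated: εσ·A_surf·T⁴ with A_surf = 4πr² = 7.863 m².
T⁴ = 1112/(0.33·5.67×10⁻⁸·7.863) = 7.557×10⁹ K⁴.

T ≈ 295 K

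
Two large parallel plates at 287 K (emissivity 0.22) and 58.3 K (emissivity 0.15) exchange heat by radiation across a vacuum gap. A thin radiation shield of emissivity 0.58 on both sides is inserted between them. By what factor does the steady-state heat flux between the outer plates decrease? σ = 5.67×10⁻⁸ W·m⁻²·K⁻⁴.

factor ≈ 1.24

Without shield: q₀ = σΔ(T⁴)/(1/ε₁+1/ε₂−1) with denominator 10.21.
With shield the two gaps are in series; the resistances add: (1/ε₁+1/ε_s−1)+(1/ε_s+1/ε₂−1) = 5.270+7.391 = 12.66.
Heat-flux ratio q₀/q = 12.66/10.21.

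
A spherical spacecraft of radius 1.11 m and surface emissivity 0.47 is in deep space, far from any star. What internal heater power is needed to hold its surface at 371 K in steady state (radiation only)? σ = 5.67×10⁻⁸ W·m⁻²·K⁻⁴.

P ≈ 7820 W

P = εσ·4πr²·T⁴.
4πr² = 15.48 m²; T⁴ = 1.895×10¹⁰ K⁴.
P = 0.47·5.67×10⁻⁸·15.48·1.895×10¹⁰.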